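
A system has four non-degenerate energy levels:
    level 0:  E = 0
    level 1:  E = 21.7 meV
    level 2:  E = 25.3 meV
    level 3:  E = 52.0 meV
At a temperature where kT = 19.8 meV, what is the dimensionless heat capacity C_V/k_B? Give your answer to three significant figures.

Eᵢ/kT = 0, 1.0960, 1.2778, 2.6263.
Z = Σ e^(−Eᵢ/kT) = e^(−0) + e^(−1.0960) + e^(−1.2778) + e^(−2.6263) = 1.0000 + 0.33421 + 0.27865 + 0.072346 = 1.6852.
⟨E⟩ = 10.719 meV, ⟨E²⟩ = 315.31 meV².
C_V/k_B = (⟨E²⟩ − ⟨E⟩²)/(kT)² = (315.31 − 114.90)/392.04 = 0.511.

0.511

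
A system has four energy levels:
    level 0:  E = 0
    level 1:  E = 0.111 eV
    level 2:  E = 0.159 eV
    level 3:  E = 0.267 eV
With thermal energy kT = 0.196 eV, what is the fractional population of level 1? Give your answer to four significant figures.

Eᵢ/kT = 0, 0.566327, 0.811224, 1.36224.
Z = Σ e^(−Eᵢ/kT) = e^(−0) + e^(−0.566327) + e^(−0.811224) + e^(−1.36224) = 1.00000 + 0.567606 + 0.444314 + 0.256087 = 2.26801.
P₁ = e^(−E₁/kT) / Z = 0.567606/2.26801 = 0.2503.

0.2503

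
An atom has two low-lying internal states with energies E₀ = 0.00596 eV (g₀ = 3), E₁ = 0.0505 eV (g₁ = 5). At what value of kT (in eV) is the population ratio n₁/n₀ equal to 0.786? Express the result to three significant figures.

n₁/n₀ = (g₁/g₀) exp[−(E₁−E₀)/kT] = 0.786.
⇒ (E₁−E₀)/kT = ln((5/3)/0.786) = ln(2.1204) = 0.75160.
kT = 0.04454 eV / 0.75160 = 0.0593 eV.

0.0593 eV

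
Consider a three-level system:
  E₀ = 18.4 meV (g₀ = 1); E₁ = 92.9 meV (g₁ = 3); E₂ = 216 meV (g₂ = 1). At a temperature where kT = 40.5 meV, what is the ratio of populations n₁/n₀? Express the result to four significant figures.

0.4767

n₁/n₀ = (g₁/g₀) exp[−(E₁−E₀)/kT] = (3/1) × exp(−(74.5 meV)/(40.5 meV)) = (3/1) × exp(-1.83951) = 0.4767.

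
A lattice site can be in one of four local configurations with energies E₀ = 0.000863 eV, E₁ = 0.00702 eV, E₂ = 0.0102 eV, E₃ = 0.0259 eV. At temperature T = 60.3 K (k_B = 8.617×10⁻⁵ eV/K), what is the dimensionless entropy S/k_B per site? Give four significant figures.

0.8643

k_BT = 8.617×10⁻⁵ × 60.3 K = 0.00519605 eV.
Eᵢ/kT = 0.166088, 1.35103, 1.96303, 4.98456.
Z = Σ e^(−Eᵢ/kT) = e^(−0.166088) + e^(−1.35103) + e^(−1.96303) + e^(−4.98456) = 0.846972 + 0.258973 + 0.140432 + 0.00684279 = 1.25322.
⟨E⟩ = Σ EᵢPᵢ = 0.00331830 eV.
S/k_B = ln Z + ⟨E⟩/kT = ln(1.25322) + 0.00331830/0.00519605 = 0.225716 + 0.638620 = 0.8643.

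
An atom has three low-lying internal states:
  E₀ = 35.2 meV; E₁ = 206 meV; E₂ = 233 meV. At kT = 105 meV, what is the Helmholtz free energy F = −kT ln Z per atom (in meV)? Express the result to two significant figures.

3.8 meV

Eᵢ/kT = 0.3352, 1.962, 2.219.
Z = Σ e^(−Eᵢ/kT) = e^(−0.3352) + e^(−1.962) + e^(−2.219) = 0.7152 + 0.1406 + 0.1087 = 0.9645.
F = −kT ln Z = −105 × ln(0.9645) = −105 × -0.03615 = 3.8 meV.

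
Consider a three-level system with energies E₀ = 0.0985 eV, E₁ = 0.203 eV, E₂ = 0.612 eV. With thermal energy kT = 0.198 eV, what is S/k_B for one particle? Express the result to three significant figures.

0.813

Eᵢ/kT = 0.49747, 1.0253, 3.0909.
Z = Σ e^(−Eᵢ/kT) = e^(−0.49747) + e^(−1.0253) + e^(−3.0909) = 0.60807 + 0.35869 + 0.045461 = 1.0122.
⟨E⟩ = Σ EᵢPᵢ = 0.15860 eV.
S/k_B = ln Z + ⟨E⟩/kT = ln(1.0122) + 0.15860/0.198 = 0.012126 + 0.80101 = 0.813.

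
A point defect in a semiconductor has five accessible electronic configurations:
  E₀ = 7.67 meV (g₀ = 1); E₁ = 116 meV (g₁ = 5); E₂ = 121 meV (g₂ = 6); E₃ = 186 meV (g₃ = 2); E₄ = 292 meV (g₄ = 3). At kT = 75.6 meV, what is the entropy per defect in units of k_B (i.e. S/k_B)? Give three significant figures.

2.50

Eᵢ/kT = 0.10146, 1.5344, 1.6005, 2.4603, 3.8624.
Z = Σ gᵢe^(−Eᵢ/kT) = 1·e^(−0.10146) + 5·e^(−1.5344) + 6·e^(−1.6005) + 2·e^(−2.4603) + 3·e^(−3.8624) = 0.90352 + 1.0779 + 1.2108 + 0.17082 + 0.063052 = 3.4261.
⟨E⟩ = Σ EᵢPᵢ = 95.927 meV.
S/k_B = ln Z + ⟨E⟩/kT = ln(3.4261) + 95.927/75.6 = 1.2314 + 1.2689 = 2.50.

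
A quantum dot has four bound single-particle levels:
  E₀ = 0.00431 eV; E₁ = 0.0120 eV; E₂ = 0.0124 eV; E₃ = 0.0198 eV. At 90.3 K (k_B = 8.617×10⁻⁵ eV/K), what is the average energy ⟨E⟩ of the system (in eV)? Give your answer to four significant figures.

k_BT = 8.617×10⁻⁵ × 90.3 K = 0.00778115 eV.
Eᵢ/kT = 0.553903, 1.54219, 1.59359, 2.54461.
Z = Σ e^(−Eᵢ/kT) = e^(−0.553903) + e^(−1.54219) + e^(−1.59359) + e^(−2.54461) = 0.574702 + 0.213912 + 0.203195 + 0.0785037 = 1.07031.
⟨E⟩ = Σ Eᵢ e^(−Eᵢ/kT) / Z = (0.00431·0.574702 + 0.0120·0.213912 + 0.0124·0.203195 + 0.0198·0.0785037) / 1.07031 = 0.008519 eV.

0.008519 eV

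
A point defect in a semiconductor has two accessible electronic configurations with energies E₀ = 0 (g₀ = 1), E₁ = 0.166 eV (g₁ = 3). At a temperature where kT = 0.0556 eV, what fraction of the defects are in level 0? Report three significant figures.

0.868

Eᵢ/kT = 0, 2.9856.
Z = Σ gᵢe^(−Eᵢ/kT) = 1·e^(−0) + 3·e^(−2.9856) = 1.0000 + 0.15153 = 1.1515.
P₀ = g₀ e^(−E₀/kT) / Z = 1.0000/1.1515 = 0.868.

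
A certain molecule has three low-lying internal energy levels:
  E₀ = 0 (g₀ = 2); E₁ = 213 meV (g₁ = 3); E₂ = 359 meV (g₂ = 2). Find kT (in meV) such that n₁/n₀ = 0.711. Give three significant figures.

n₁/n₀ = (g₁/g₀) exp[−(E₁−E₀)/kT] = 0.711.
⇒ (E₁−E₀)/kT = ln((3/2)/0.711) = ln(2.1097) = 0.74655.
kT = 213 meV / 0.74655 = 285 meV.

285 meV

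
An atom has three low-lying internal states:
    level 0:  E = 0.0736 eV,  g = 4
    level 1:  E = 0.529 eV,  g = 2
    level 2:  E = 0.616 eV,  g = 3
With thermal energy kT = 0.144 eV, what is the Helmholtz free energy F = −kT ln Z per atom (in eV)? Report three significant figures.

Eᵢ/kT = 0.51111, 3.6736, 4.2778.
Z = Σ gᵢe^(−Eᵢ/kT) = 4·e^(−0.51111) + 2·e^(−3.6736) + 3·e^(−4.2778) = 2.3993 + 0.050770 + 0.041619 = 2.4917.
F = −kT ln Z = −0.144 × ln(2.4917) = −0.144 × 0.91297 = -0.131 eV.

-0.131 eV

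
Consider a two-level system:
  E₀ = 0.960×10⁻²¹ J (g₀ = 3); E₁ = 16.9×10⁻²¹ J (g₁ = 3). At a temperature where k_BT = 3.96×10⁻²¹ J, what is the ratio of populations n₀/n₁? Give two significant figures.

n₀/n₁ = (g₀/g₁) exp[−(E₀−E₁)/kT] = (3/3) × exp(−(-15.940 ×10⁻²¹ J)/(3.96 ×10⁻²¹ J)) = (3/3) × exp(4.025) = 56.

56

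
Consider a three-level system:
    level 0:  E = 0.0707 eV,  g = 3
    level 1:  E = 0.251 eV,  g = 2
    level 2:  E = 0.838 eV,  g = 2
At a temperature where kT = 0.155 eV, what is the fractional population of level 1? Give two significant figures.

0.17

Eᵢ/kT = 0.4561, 1.619, 5.406.
Z = Σ gᵢe^(−Eᵢ/kT) = 3·e^(−0.4561) + 2·e^(−1.619) + 2·e^(−5.406) = 1.901 + 0.3962 + 0.008979 = 2.306.
P₁ = g₁ e^(−E₁/kT) / Z = 0.3962/2.306 = 0.17.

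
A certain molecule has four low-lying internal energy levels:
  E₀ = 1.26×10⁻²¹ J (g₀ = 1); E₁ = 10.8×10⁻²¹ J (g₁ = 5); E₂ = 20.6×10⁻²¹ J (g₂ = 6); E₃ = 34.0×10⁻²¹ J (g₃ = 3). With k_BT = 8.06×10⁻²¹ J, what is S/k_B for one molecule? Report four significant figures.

Eᵢ/kT = 0.156328, 1.33995, 2.55583, 4.21836.
Z = Σ gᵢe^(−Eᵢ/kT) = 1·e^(−0.156328) + 5·e^(−1.33995) + 6·e^(−2.55583) + 3·e^(−4.21836) = 0.855279 + 1.30929 + 0.465767 + 0.0441683 = 2.67450.
⟨E⟩ = Σ EᵢPᵢ = 9.83904 ×10⁻²¹ J.
S/k_B = ln Z + ⟨E⟩/kT = ln(2.67450) + 9.83904/8.06 = 0.983762 + 1.22072 = 2.204.

2.204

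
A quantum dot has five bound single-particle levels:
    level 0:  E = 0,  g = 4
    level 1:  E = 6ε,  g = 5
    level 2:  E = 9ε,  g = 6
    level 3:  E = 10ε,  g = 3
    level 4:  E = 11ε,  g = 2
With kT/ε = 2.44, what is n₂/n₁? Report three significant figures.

n₂/n₁ = (g₂/g₁) exp[−(E₂−E₁)/kT] = (6/5) × exp(−(3ε)/(2.44ε)) = (6/5) × exp(-1.2295) = 0.351.

0.351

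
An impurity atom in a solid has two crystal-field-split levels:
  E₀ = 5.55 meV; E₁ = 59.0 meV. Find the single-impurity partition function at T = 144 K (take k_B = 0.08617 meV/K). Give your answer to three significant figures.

k_BT = 0.08617 × 144 K = 12.408 meV.
Eᵢ/kT = 0.44729, 4.7550.
Z = Σ e^(−Eᵢ/kT) = e^(−0.44729) + e^(−4.7550) = 0.63936 + 0.0086085 = 0.64797.

Z = 0.648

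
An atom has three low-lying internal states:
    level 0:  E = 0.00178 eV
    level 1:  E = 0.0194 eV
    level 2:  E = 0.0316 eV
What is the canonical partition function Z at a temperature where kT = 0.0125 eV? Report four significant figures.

Z = 1.159

Eᵢ/kT = 0.142400, 1.55200, 2.52800.
Z = Σ e^(−Eᵢ/kT) = e^(−0.142400) + e^(−1.55200) + e^(−2.52800) = 0.867274 + 0.211824 + 0.0798185 = 1.15892.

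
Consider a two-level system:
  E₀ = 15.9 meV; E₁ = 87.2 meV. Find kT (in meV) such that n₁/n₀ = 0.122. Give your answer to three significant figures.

n₁/n₀ = exp[−(E₁−E₀)/kT] = 0.122.
⇒ (E₁−E₀)/kT = ln(1/0.122) = ln(8.1967) = 2.1037.
kT = 71.3 meV / 2.1037 = 33.9 meV.

33.9 meV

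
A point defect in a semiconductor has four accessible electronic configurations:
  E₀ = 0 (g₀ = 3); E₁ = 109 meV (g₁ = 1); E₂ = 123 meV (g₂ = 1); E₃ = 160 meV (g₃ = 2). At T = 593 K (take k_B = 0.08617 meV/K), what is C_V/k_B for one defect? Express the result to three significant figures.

k_BT = 0.08617 × 593 K = 51.099 meV.
Eᵢ/kT = 0, 2.1331, 2.4071, 3.1312.
Z = Σ gᵢe^(−Eᵢ/kT) = 3·e^(−0) + 1·e^(−2.1331) + 1·e^(−2.4071) + 2·e^(−3.1312) = 3.0000 + 0.11847 + 0.090076 + 0.087331 = 3.2959.
⟨E⟩ = 11.519 meV, ⟨E²⟩ = 1518.8 meV².
C_V/k_B = (⟨E²⟩ − ⟨E⟩²)/(kT)² = (1518.8 − 132.69)/2611.1 = 0.531.

0.531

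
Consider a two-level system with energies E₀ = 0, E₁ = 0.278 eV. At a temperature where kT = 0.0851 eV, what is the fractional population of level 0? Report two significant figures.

Eᵢ/kT = 0, 3.267.
Z = Σ e^(−Eᵢ/kT) = e^(−0) + e^(−3.267) = 1.000 + 0.03812 = 1.038.
P₀ = e^(−E₀/kT) / Z = 1.000/1.038 = 0.96.

0.96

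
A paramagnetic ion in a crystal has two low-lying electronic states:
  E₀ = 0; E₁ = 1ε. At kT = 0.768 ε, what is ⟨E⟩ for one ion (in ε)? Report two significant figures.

Eᵢ/kT = 0, 1.302.
Z = Σ e^(−Eᵢ/kT) = e^(−0) + e^(−1.302) = 1.000 + 0.2720 = 1.272.
⟨E⟩ = Σ Eᵢ e^(−Eᵢ/kT) / Z = (0·1.000 + 1·0.2720) / 1.272 = 0.21 ε.

0.21 ε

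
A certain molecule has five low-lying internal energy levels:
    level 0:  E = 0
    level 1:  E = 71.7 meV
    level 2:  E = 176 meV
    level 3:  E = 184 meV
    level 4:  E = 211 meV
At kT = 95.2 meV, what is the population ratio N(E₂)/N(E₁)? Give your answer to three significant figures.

0.334

n₂/n₁ = exp[−(E₂−E₁)/kT] = exp(−(104.3 meV)/(95.2 meV)) = exp(-1.0956) = 0.334.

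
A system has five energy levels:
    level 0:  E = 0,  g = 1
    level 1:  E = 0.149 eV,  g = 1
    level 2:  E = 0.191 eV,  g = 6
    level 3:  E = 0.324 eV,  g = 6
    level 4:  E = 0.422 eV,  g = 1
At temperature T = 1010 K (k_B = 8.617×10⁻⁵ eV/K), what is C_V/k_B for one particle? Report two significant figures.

k_BT = 8.617×10⁻⁵ × 1010 K = 0.08703 eV.
Eᵢ/kT = 0, 1.712, 2.195, 3.723, 4.849.
Z = Σ gᵢe^(−Eᵢ/kT) = 1·e^(−0) + 1·e^(−1.712) + 6·e^(−2.195) + 6·e^(−3.723) + 1·e^(−4.849) = 1.000 + 0.1805 + 0.6682 + 0.1450 + 0.007836 = 2.002.
⟨E⟩ = 0.1023 eV, ⟨E²⟩ = 0.02248 eV².
C_V/k_B = (⟨E²⟩ − ⟨E⟩²)/(kT)² = (0.02248 − 0.01047)/0.007574 = 1.6.

1.6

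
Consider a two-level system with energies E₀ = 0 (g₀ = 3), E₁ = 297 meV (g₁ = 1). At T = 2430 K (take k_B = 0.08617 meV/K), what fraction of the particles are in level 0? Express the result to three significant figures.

k_BT = 0.08617 × 2430 K = 209.39 meV.
Eᵢ/kT = 0, 1.4184.
Z = Σ gᵢe^(−Eᵢ/kT) = 3·e^(−0) + 1·e^(−1.4184) = 3.0000 + 0.24210 = 3.2421.
P₀ = g₀ e^(−E₀/kT) / Z = 3.0000/3.2421 = 0.925.

0.925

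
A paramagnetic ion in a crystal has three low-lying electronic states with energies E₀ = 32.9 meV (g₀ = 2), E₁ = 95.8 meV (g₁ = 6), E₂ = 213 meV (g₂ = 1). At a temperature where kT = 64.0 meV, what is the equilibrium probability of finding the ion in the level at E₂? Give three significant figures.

Eᵢ/kT = 0.51406, 1.4969, 3.3281.
Z = Σ gᵢe^(−Eᵢ/kT) = 2·e^(−0.51406) + 6·e^(−1.4969) + 1·e^(−3.3281) = 1.1961 + 1.3429 + 0.035861 = 2.5749.
P₂ = g₂ e^(−E₂/kT) / Z = 0.035861/2.5749 = 0.0139.

0.0139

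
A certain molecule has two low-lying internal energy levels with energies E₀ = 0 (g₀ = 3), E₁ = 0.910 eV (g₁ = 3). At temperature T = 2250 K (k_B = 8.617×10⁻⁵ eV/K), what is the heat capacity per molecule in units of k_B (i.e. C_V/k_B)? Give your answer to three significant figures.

0.198

k_BT = 8.617×10⁻⁵ × 2250 K = 0.19388 eV.
Eᵢ/kT = 0, 4.6936.
Z = Σ gᵢe^(−Eᵢ/kT) = 3·e^(−0) + 3·e^(−4.6936) = 3.0000 + 0.027461 = 3.0275.
⟨E⟩ = 0.0082542 eV, ⟨E²⟩ = 0.0075113 eV².
C_V/k_B = (⟨E²⟩ − ⟨E⟩²)/(kT)² = (0.0075113 − 0.000068132)/0.037589 = 0.198.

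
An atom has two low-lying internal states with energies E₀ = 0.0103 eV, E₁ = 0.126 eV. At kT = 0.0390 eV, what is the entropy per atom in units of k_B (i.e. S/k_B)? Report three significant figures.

Eᵢ/kT = 0.26410, 3.2308.
Z = Σ e^(−Eᵢ/kT) = e^(−0.26410) + e^(−3.2308) = 0.76790 + 0.039526 = 0.80743.
⟨E⟩ = Σ EᵢPᵢ = 0.015964 eV.
S/k_B = ln Z + ⟨E⟩/kT = ln(0.80743) + 0.015964/0.0390 = -0.21390 + 0.40933 = 0.195.

0.195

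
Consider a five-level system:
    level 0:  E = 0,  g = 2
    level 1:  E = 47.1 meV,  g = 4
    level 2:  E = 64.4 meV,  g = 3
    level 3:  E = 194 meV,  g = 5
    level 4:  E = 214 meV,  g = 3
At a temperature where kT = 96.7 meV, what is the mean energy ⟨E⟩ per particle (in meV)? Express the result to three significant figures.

59.4 meV

Eᵢ/kT = 0, 0.48707, 0.66598, 2.0062, 2.2130.
Z = Σ gᵢe^(−Eᵢ/kT) = 2·e^(−0) + 4·e^(−0.48707) + 3·e^(−0.66598) + 5·e^(−2.0062) + 3·e^(−2.2130) = 2.0000 + 2.4577 + 1.5413 + 0.67249 + 0.32812 = 6.9996.
⟨E⟩ = Σ Eᵢ gᵢe^(−Eᵢ/kT) / Z = (0·2.0000 + 47.1·2.4577 + 64.4·1.5413 + 194·0.67249 + 214·0.32812) / 6.9996 = 59.4 meV.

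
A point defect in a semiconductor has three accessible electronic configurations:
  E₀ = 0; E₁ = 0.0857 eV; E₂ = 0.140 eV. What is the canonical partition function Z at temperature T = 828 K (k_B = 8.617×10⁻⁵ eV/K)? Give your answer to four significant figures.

Z = 1.441

k_BT = 8.617×10⁻⁵ × 828 K = 0.0713488 eV.
Eᵢ/kT = 0, 1.20114, 1.96219.
Z = Σ e^(−Eᵢ/kT) = e^(−0) + e^(−1.20114) + e^(−1.96219) = 1.00000 + 0.300851 + 0.140550 = 1.44140.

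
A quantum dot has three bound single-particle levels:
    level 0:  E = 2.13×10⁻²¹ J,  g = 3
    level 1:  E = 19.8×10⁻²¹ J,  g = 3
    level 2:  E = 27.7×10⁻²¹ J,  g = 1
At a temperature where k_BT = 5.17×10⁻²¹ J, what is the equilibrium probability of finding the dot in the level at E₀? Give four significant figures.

Eᵢ/kT = 0.411992, 3.82979, 5.35783.
Z = Σ gᵢe^(−Eᵢ/kT) = 3·e^(−0.411992) + 3·e^(−3.82979) + 1·e^(−5.35783) = 1.98699 + 0.0651425 + 0.00471112 = 2.05684.
P₀ = g₀ e^(−E₀/kT) / Z = 1.98699/2.05684 = 0.9660.

0.9660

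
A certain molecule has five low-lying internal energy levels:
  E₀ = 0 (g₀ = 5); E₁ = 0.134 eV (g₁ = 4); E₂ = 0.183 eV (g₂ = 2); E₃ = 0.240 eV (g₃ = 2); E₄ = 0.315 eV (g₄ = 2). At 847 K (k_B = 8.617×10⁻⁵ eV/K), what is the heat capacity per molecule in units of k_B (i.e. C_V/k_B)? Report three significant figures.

k_BT = 8.617×10⁻⁵ × 847 K = 0.072986 eV.
Eᵢ/kT = 0, 1.8360, 2.5073, 3.2883, 4.3159.
Z = Σ gᵢe^(−Eᵢ/kT) = 5·e^(−0) + 4·e^(−1.8360) + 2·e^(−2.5073) + 2·e^(−3.2883) + 2·e^(−4.3159) = 5.0000 + 0.63782 + 0.16298 + 0.074634 + 0.026709 = 5.9021.
⟨E⟩ = 0.023995 eV, ⟨E²⟩ = 0.0040426 eV².
C_V/k_B = (⟨E²⟩ − ⟨E⟩²)/(kT)² = (0.0040426 − 0.00057576)/0.0053270 = 0.651.

0.651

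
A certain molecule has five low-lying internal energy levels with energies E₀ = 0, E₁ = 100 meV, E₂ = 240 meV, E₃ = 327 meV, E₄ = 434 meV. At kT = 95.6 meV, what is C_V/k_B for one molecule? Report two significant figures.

0.77

Eᵢ/kT = 0, 1.046, 2.510, 3.421, 4.540.
Z = Σ e^(−Eᵢ/kT) = e^(−0) + e^(−1.046) + e^(−2.510) + e^(−3.421) + e^(−4.540) = 1.000 + 0.3513 + 0.08127 + 0.03268 + 0.01067 = 1.476.
⟨E⟩ = 47.39 meV, ⟨E²⟩ = 9281 meV².
C_V/k_B = (⟨E²⟩ − ⟨E⟩²)/(kT)² = (9281 − 2246)/9139 = 0.77.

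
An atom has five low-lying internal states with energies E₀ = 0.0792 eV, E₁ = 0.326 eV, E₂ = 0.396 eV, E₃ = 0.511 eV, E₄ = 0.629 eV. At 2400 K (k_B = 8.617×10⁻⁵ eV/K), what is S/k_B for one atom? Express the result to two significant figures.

1.2

k_BT = 8.617×10⁻⁵ × 2400 K = 0.2068 eV.
Eᵢ/kT = 0.3830, 1.576, 1.915, 2.471, 3.042.
Z = Σ e^(−Eᵢ/kT) = e^(−0.3830) + e^(−1.576) + e^(−1.915) + e^(−2.471) + e^(−3.042) = 0.6818 + 0.2068 + 0.1473 + 0.08450 + 0.04774 = 1.168.
⟨E⟩ = Σ EᵢPᵢ = 0.2166 eV.
S/k_B = ln Z + ⟨E⟩/kT = ln(1.168) + 0.2166/0.2068 = 0.1553 + 1.047 = 1.2.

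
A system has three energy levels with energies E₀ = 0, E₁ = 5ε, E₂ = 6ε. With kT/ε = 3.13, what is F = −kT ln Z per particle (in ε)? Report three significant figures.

Eᵢ/kT = 0, 1.5974, 1.9169.
Z = Σ e^(−Eᵢ/kT) = e^(−0) + e^(−1.5974) + e^(−1.9169) = 1.0000 + 0.20242 + 0.14706 = 1.3495.
F = −kT ln Z = −3.13 × ln(1.3495) = −3.13 × 0.29973 = -0.938 ε.

-0.938 ε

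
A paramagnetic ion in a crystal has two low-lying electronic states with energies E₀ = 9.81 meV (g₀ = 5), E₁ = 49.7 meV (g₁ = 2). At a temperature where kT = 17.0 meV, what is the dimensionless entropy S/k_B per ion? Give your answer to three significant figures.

Eᵢ/kT = 0.57706, 2.9235.
Z = Σ gᵢe^(−Eᵢ/kT) = 5·e^(−0.57706) + 2·e^(−2.9235) = 2.8077 + 0.10749 = 2.9152.
⟨E⟩ = Σ EᵢPᵢ = 11.281 meV.
S/k_B = ln Z + ⟨E⟩/kT = ln(2.9152) + 11.281/17.0 = 1.0699 + 0.66359 = 1.73.

1.73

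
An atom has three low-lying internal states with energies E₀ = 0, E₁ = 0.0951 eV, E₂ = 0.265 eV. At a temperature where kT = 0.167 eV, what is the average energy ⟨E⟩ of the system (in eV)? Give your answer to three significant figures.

0.0610 eV

Eᵢ/kT = 0, 0.56946, 1.5868.
Z = Σ e^(−Eᵢ/kT) = e^(−0) + e^(−0.56946) + e^(−1.5868) = 1.0000 + 0.56583 + 0.20458 = 1.7704.
⟨E⟩ = Σ Eᵢ e^(−Eᵢ/kT) / Z = (0·1.0000 + 0.0951·0.56583 + 0.265·0.20458) / 1.7704 = 0.0610 eV.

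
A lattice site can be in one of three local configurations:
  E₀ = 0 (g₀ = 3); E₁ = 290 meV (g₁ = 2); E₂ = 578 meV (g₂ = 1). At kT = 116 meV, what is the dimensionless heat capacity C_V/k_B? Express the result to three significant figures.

0.358

Eᵢ/kT = 0, 2.5000, 4.9828.
Z = Σ gᵢe^(−Eᵢ/kT) = 3·e^(−0) + 2·e^(−2.5000) + 1·e^(−4.9828) = 3.0000 + 0.16417 + 0.0068548 = 3.1710.
⟨E⟩ = 16.263 meV, ⟨E²⟩ = 5076.2 meV².
C_V/k_B = (⟨E²⟩ − ⟨E⟩²)/(kT)² = (5076.2 − 264.49)/13456 = 0.358.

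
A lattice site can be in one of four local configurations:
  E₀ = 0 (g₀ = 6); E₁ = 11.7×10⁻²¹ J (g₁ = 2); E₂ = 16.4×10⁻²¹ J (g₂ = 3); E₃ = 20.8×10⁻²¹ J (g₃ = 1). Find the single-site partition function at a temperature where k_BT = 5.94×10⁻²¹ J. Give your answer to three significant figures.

Z = 6.50

Eᵢ/kT = 0, 1.9697, 2.7609, 3.5017.
Z = Σ gᵢe^(−Eᵢ/kT) = 6·e^(−0) + 2·e^(−1.9697) + 3·e^(−2.7609) + 1·e^(−3.5017) = 6.0000 + 0.27900 + 0.18970 + 0.030146 = 6.4988.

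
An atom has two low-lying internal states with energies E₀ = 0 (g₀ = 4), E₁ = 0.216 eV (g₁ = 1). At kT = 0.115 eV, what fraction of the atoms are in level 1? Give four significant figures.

0.03681

Eᵢ/kT = 0, 1.87826.
Z = Σ gᵢe^(−Eᵢ/kT) = 4·e^(−0) + 1·e^(−1.87826) = 4.00000 + 0.152856 = 4.15286.
P₁ = g₁ e^(−E₁/kT) / Z = 0.152856/4.15286 = 0.03681.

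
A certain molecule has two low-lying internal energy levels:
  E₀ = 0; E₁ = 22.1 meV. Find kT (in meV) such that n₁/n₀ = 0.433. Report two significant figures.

n₁/n₀ = exp[−(E₁−E₀)/kT] = 0.433.
⇒ (E₁−E₀)/kT = ln(1/0.433) = ln(2.309) = 0.8368.
kT = 22.1 meV / 0.8368 = 26 meV.

26 meV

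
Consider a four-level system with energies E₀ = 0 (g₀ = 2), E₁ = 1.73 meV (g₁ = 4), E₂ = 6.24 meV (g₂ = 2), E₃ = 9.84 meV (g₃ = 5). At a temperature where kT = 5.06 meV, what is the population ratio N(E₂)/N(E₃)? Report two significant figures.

0.81

n₂/n₃ = (g₂/g₃) exp[−(E₂−E₃)/kT] = (2/5) × exp(−(-3.60 meV)/(5.06 meV)) = (2/5) × exp(0.7115) = 0.81.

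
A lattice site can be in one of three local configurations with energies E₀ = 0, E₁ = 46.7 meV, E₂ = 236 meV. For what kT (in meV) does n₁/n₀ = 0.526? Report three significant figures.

n₁/n₀ = exp[−(E₁−E₀)/kT] = 0.526.
⇒ (E₁−E₀)/kT = ln(1/0.526) = ln(1.9011) = 0.64243.
kT = 46.7 meV / 0.64243 = 72.7 meV.

72.7 meV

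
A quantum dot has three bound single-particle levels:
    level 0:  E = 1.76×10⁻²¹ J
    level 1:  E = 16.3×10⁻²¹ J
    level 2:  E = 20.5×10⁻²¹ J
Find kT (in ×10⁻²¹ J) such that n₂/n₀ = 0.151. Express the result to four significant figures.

n₂/n₀ = exp[−(E₂−E₀)/kT] = 0.151.
⇒ (E₂−E₀)/kT = ln(1/0.151) = ln(6.62252) = 1.89048.
kT = 18.74 ×10⁻²¹ J / 1.89048 = 9.913 ×10⁻²¹ J.

9.913 ×10⁻²¹ J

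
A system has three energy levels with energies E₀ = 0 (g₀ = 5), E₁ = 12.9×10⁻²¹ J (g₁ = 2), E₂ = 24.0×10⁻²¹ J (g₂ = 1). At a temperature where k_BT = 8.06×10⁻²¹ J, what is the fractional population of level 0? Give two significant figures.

Eᵢ/kT = 0, 1.600, 2.978.
Z = Σ gᵢe^(−Eᵢ/kT) = 5·e^(−0) + 2·e^(−1.600) + 1·e^(−2.978) = 5.000 + 0.4038 + 0.05089 = 5.455.
P₀ = g₀ e^(−E₀/kT) / Z = 5.000/5.455 = 0.92.

0.92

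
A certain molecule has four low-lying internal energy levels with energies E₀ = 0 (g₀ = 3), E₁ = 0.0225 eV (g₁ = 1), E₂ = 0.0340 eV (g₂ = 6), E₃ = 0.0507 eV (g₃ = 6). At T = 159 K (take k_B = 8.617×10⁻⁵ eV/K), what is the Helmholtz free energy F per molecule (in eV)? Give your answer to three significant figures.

-0.0184 eV

k_BT = 8.617×10⁻⁵ × 159 K = 0.013701 eV.
Eᵢ/kT = 0, 1.6422, 2.4816, 3.7005.
Z = Σ gᵢe^(−Eᵢ/kT) = 3·e^(−0) + 1·e^(−1.6422) + 6·e^(−2.4816) + 6·e^(−3.7005) = 3.0000 + 0.19355 + 0.50166 + 0.14827 = 3.8435.
F = −kT ln Z = −0.013701 × ln(3.8435) = −0.013701 × 1.3464 = -0.0184 eV.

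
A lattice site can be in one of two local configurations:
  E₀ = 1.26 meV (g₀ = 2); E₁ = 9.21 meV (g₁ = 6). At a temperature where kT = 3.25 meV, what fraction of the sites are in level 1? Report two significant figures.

Eᵢ/kT = 0.3877, 2.834.
Z = Σ gᵢe^(−Eᵢ/kT) = 2·e^(−0.3877) + 6·e^(−2.834) = 1.357 + 0.3527 = 1.710.
P₁ = g₁ e^(−E₁/kT) / Z = 0.3527/1.710 = 0.21.

0.21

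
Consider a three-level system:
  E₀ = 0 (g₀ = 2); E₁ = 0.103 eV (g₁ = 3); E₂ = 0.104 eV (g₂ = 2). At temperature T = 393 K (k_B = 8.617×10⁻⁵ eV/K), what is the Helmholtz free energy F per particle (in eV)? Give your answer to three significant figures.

k_BT = 8.617×10⁻⁵ × 393 K = 0.033865 eV.
Eᵢ/kT = 0, 3.0415, 3.0710.
Z = Σ gᵢe^(−Eᵢ/kT) = 2·e^(−0) + 3·e^(−3.0415) + 2·e^(−3.0710) = 2.0000 + 0.14329 + 0.092750 = 2.2360.
F = −kT ln Z = −0.033865 × ln(2.2360) = −0.033865 × 0.80469 = -0.0273 eV.

-0.0273 eV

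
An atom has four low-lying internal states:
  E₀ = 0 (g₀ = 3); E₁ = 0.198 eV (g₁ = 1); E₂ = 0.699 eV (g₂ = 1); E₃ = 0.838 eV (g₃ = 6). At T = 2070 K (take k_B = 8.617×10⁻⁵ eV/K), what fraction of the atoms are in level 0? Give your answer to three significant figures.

0.881

k_BT = 8.617×10⁻⁵ × 2070 K = 0.17837 eV.
Eᵢ/kT = 0, 1.1101, 3.9188, 4.6981.
Z = Σ gᵢe^(−Eᵢ/kT) = 3·e^(−0) + 1·e^(−1.1101) + 1·e^(−3.9188) + 6·e^(−4.6981) = 3.0000 + 0.32953 + 0.019865 + 0.054675 = 3.4041.
P₀ = g₀ e^(−E₀/kT) / Z = 3.0000/3.4041 = 0.881.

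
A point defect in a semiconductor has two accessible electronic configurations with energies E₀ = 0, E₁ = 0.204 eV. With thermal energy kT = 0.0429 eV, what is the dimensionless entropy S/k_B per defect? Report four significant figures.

0.04915

Eᵢ/kT = 0, 4.75524.
Z = Σ e^(−Eᵢ/kT) = e^(−0) + e^(−4.75524) = 1.00000 + 0.00860648 = 1.00861.
⟨E⟩ = Σ EᵢPᵢ = 0.00174073 eV.
S/k_B = ln Z + ⟨E⟩/kT = ln(1.00861) + 0.00174073/0.0429 = 0.00857315 + 0.0405765 = 0.04915.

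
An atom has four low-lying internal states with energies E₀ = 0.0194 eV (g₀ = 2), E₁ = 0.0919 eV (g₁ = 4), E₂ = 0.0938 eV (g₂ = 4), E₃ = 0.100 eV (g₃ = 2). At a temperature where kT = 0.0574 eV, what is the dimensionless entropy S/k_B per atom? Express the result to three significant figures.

2.30

Eᵢ/kT = 0.33798, 1.6010, 1.6341, 1.7422.
Z = Σ gᵢe^(−Eᵢ/kT) = 2·e^(−0.33798) + 4·e^(−1.6010) + 4·e^(−1.6341) + 2·e^(−1.7422) = 1.4264 + 0.80678 + 0.78051 + 0.35027 = 3.3640.
⟨E⟩ = Σ EᵢPᵢ = 0.062442 eV.
S/k_B = ln Z + ⟨E⟩/kT = ln(3.3640) + 0.062442/0.0574 = 1.2131 + 1.0878 = 2.30.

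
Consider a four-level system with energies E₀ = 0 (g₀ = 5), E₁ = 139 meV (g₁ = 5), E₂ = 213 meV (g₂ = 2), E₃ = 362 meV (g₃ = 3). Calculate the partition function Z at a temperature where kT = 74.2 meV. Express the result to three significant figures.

Eᵢ/kT = 0, 1.8733, 2.8706, 4.8787.
Z = Σ gᵢe^(−Eᵢ/kT) = 5·e^(−0) + 5·e^(−1.8733) + 2·e^(−2.8706) + 3·e^(−4.8787) = 5.0000 + 0.76808 + 0.11333 + 0.022821 = 5.9042.

Z = 5.90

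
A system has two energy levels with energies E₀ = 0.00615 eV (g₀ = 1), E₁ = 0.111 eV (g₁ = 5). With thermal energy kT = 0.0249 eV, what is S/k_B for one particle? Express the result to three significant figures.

Eᵢ/kT = 0.24699, 4.4578.
Z = Σ gᵢe^(−Eᵢ/kT) = 1·e^(−0.24699) + 5·e^(−4.4578) = 0.78115 + 0.057939 = 0.83909.
⟨E⟩ = Σ EᵢPᵢ = 0.013390 eV.
S/k_B = ln Z + ⟨E⟩/kT = ln(0.83909) + 0.013390/0.0249 = -0.17544 + 0.53775 = 0.362.

0.362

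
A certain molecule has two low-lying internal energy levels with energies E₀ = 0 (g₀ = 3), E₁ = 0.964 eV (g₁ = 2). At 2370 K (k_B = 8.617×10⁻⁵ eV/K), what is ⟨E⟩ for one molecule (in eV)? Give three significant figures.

k_BT = 8.617×10⁻⁵ × 2370 K = 0.20422 eV.
Eᵢ/kT = 0, 4.7204.
Z = Σ gᵢe^(−Eᵢ/kT) = 3·e^(−0) + 2·e^(−4.7204) = 3.0000 + 0.017823 = 3.0178.
⟨E⟩ = Σ Eᵢ gᵢe^(−Eᵢ/kT) / Z = (0·3.0000 + 0.964·0.017823) / 3.0178 = 0.00569 eV.

0.00569 eV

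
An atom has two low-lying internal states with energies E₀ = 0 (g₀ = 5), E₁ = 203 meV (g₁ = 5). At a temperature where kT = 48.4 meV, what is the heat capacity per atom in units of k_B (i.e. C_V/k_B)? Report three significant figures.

0.257

Eᵢ/kT = 0, 4.1942.
Z = Σ gᵢe^(−Eᵢ/kT) = 5·e^(−0) + 5·e^(−4.1942) = 5.0000 + 0.075414 = 5.0754.
⟨E⟩ = 3.0163 meV, ⟨E²⟩ = 612.31 meV².
C_V/k_B = (⟨E²⟩ − ⟨E⟩²)/(kT)² = (612.31 − 9.0981)/2342.6 = 0.257.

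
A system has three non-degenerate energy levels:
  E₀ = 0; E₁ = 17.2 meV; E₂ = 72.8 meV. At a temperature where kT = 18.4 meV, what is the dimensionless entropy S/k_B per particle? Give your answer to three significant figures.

0.658

Eᵢ/kT = 0, 0.93478, 3.9565.
Z = Σ e^(−Eᵢ/kT) = e^(−0) + e^(−0.93478) + e^(−3.9565) = 1.0000 + 0.39267 + 0.019130 = 1.4118.
⟨E⟩ = Σ EᵢPᵢ = 5.7704 meV.
S/k_B = ln Z + ⟨E⟩/kT = ln(1.4118) + 5.7704/18.4 = 0.34487 + 0.31361 = 0.658.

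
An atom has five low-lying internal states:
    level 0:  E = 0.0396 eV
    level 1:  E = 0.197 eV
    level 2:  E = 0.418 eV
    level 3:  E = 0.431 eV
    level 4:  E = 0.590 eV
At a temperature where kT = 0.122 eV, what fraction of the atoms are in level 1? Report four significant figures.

0.2007

Eᵢ/kT = 0.324590, 1.61475, 3.42623, 3.53279, 4.83607.
Z = Σ e^(−Eᵢ/kT) = e^(−0.324590) + e^(−1.61475) + e^(−3.42623) + e^(−3.53279) + e^(−4.83607) = 0.722824 + 0.198940 + 0.0325093 + 0.0292233 + 0.00793819 = 0.991435.
P₁ = e^(−E₁/kT) / Z = 0.198940/0.991435 = 0.2007.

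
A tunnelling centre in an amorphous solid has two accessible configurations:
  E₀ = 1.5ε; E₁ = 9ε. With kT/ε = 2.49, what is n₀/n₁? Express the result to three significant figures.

n₀/n₁ = exp[−(E₀−E₁)/kT] = exp(−(-7.5ε)/(2.49ε)) = exp(3.0120) = 20.3.

20.3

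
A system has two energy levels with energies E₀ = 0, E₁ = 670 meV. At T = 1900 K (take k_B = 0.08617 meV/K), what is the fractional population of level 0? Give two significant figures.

k_BT = 0.08617 × 1900 K = 163.7 meV.
Eᵢ/kT = 0, 4.093.
Z = Σ e^(−Eᵢ/kT) = e^(−0) + e^(−4.093) = 1.000 + 0.01669 = 1.017.
P₀ = e^(−E₀/kT) / Z = 1.000/1.017 = 0.98.

0.98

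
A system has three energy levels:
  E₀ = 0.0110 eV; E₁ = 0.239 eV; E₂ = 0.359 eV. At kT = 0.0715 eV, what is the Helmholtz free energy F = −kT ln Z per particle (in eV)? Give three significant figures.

0.00759 eV

Eᵢ/kT = 0.15385, 3.3427, 5.0210.
Z = Σ e^(−Eᵢ/kT) = e^(−0.15385) + e^(−3.3427) + e^(−5.0210) = 0.85740 + 0.035341 + 0.0065979 = 0.89934.
F = −kT ln Z = −0.0715 × ln(0.89934) = −0.0715 × -0.10609 = 0.00759 eV.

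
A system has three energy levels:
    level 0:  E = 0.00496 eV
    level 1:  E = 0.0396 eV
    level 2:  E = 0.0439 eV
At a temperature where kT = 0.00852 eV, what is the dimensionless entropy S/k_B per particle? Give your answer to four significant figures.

Eᵢ/kT = 0.582160, 4.64789, 5.15258.
Z = Σ e^(−Eᵢ/kT) = e^(−0.582160) + e^(−4.64789) + e^(−5.15258) = 0.558690 + 0.00958180 + 0.00578446 = 0.574056.
⟨E⟩ = Σ EᵢPᵢ = 0.00593057 eV.
S/k_B = ln Z + ⟨E⟩/kT = ln(0.574056) + 0.00593057/0.00852 = -0.555028 + 0.696076 = 0.1410.

0.1410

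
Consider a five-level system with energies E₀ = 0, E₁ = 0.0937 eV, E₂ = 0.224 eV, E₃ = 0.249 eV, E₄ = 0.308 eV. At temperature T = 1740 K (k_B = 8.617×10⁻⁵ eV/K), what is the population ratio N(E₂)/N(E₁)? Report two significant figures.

0.42

k_BT = 8.617×10⁻⁵ × 1740 K = 0.1499 eV.
n₂/n₁ = exp[−(E₂−E₁)/kT] = exp(−(0.1303 eV)/(0.1499 eV)) = exp(-0.8692) = 0.42.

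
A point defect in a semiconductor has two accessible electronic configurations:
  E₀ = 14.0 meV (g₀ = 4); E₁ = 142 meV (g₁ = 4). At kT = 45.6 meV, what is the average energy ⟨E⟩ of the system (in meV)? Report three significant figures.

21.3 meV

Eᵢ/kT = 0.30702, 3.1140.
Z = Σ gᵢe^(−Eᵢ/kT) = 4·e^(−0.30702) + 4·e^(−3.1140) = 2.9425 + 0.17769 = 3.1202.
⟨E⟩ = Σ Eᵢ gᵢe^(−Eᵢ/kT) / Z = (14.0·2.9425 + 142·0.17769) / 3.1202 = 21.3 meV.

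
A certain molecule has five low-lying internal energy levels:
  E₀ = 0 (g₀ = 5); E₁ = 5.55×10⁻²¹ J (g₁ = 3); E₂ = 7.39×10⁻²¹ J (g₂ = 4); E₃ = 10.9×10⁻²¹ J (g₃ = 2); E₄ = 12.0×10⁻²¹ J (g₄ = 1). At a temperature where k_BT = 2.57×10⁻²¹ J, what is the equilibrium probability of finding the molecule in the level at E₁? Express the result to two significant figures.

Eᵢ/kT = 0, 2.160, 2.875, 4.241, 4.669.
Z = Σ gᵢe^(−Eᵢ/kT) = 5·e^(−0) + 3·e^(−2.160) + 4·e^(−2.875) + 2·e^(−4.241) + 1·e^(−4.669) = 5.000 + 0.3460 + 0.2257 + 0.02879 + 0.009382 = 5.610.
P₁ = g₁ e^(−E₁/kT) / Z = 0.3460/5.610 = 0.062.

0.062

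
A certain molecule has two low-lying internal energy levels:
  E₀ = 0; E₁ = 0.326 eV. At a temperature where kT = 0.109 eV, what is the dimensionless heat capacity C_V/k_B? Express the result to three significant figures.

0.407

Eᵢ/kT = 0, 2.9908.
Z = Σ e^(−Eᵢ/kT) = e^(−0) + e^(−2.9908) = 1.0000 + 0.050247 = 1.0502.
⟨E⟩ = 0.015598 eV, ⟨E²⟩ = 0.0050848 eV².
C_V/k_B = (⟨E²⟩ − ⟨E⟩²)/(kT)² = (0.0050848 − 0.00024330)/0.011881 = 0.407.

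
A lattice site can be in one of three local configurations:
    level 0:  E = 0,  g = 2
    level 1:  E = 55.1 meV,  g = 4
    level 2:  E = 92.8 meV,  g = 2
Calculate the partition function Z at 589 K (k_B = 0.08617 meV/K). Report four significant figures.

k_BT = 0.08617 × 589 K = 50.7541 meV.
Eᵢ/kT = 0, 1.08563, 1.82842.
Z = Σ gᵢe^(−Eᵢ/kT) = 2·e^(−0) + 4·e^(−1.08563) + 2·e^(−1.82842) = 2.00000 + 1.35076 + 0.321334 = 3.67209.

Z = 3.672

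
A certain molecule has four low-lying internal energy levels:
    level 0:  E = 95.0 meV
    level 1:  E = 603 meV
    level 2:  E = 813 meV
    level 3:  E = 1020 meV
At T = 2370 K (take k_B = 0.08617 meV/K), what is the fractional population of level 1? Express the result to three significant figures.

k_BT = 0.08617 × 2370 K = 204.22 meV.
Eᵢ/kT = 0.46518, 2.9527, 3.9810, 4.9946.
Z = Σ e^(−Eᵢ/kT) = e^(−0.46518) + e^(−2.9527) + e^(−3.9810) + e^(−4.9946) = 0.62802 + 0.052199 + 0.018667 + 0.0067744 = 0.70566.
P₁ = e^(−E₁/kT) / Z = 0.052199/0.70566 = 0.0740.

0.0740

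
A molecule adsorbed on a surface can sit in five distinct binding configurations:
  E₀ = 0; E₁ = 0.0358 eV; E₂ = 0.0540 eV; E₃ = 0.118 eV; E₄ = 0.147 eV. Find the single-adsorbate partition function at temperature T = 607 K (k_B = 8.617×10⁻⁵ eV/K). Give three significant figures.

k_BT = 8.617×10⁻⁵ × 607 K = 0.052305 eV.
Eᵢ/kT = 0, 0.68445, 1.0324, 2.2560, 2.8104.
Z = Σ e^(−Eᵢ/kT) = e^(−0) + e^(−0.68445) + e^(−1.0324) + e^(−2.2560) + e^(−2.8104) = 1.0000 + 0.50437 + 0.35615 + 0.10477 + 0.060181 = 2.0255.

Z = 2.03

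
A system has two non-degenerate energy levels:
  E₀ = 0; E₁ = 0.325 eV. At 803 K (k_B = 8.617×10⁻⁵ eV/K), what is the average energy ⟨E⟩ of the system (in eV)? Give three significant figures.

k_BT = 8.617×10⁻⁵ × 803 K = 0.069195 eV.
Eᵢ/kT = 0, 4.6969.
Z = Σ e^(−Eᵢ/kT) = e^(−0) + e^(−4.6969) = 1.0000 + 0.0091235 = 1.0091.
⟨E⟩ = Σ Eᵢ e^(−Eᵢ/kT) / Z = (0·1.0000 + 0.325·0.0091235) / 1.0091 = 0.00294 eV.

0.00294 eV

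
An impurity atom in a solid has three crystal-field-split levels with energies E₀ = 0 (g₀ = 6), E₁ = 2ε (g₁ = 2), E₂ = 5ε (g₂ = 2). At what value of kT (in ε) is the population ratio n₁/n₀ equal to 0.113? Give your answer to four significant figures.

n₁/n₀ = (g₁/g₀) exp[−(E₁−E₀)/kT] = 0.113.
⇒ (E₁−E₀)/kT = ln((2/6)/0.113) = ln(2.94985) = 1.08175.
kT = 2ε / 1.08175 = 1.849 ε.

1.849 ε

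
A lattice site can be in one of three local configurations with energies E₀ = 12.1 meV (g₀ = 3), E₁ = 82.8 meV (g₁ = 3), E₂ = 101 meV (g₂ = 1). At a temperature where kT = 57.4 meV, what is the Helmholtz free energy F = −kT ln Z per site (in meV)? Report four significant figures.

-68.72 meV

Eᵢ/kT = 0.210801, 1.44251, 1.75958.
Z = Σ gᵢe^(−Eᵢ/kT) = 3·e^(−0.210801) + 3·e^(−1.44251) + 1·e^(−1.75958) = 2.42981 + 0.709001 + 0.172117 = 3.31093.
F = −kT ln Z = −57.4 × ln(3.31093) = −57.4 × 1.19723 = -68.72 meV.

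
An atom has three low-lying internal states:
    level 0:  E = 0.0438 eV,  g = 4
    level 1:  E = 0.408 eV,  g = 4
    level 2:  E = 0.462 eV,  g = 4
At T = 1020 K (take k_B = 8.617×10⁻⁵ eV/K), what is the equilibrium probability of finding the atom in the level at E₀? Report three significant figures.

k_BT = 8.617×10⁻⁵ × 1020 K = 0.087893 eV.
Eᵢ/kT = 0.49833, 4.6420, 5.2564.
Z = Σ gᵢe^(−Eᵢ/kT) = 4·e^(−0.49833) + 4·e^(−4.6420) + 4·e^(−5.2564) = 2.4302 + 0.038554 + 0.020856 = 2.4896.
P₀ = g₀ e^(−E₀/kT) / Z = 2.4302/2.4896 = 0.976.

0.976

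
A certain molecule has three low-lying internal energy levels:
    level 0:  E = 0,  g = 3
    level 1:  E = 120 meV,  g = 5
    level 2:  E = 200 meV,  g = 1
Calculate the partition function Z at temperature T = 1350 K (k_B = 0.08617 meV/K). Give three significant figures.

Z = 4.96

k_BT = 0.08617 × 1350 K = 116.33 meV.
Eᵢ/kT = 0, 1.0315, 1.7192.
Z = Σ gᵢe^(−Eᵢ/kT) = 3·e^(−0) + 5·e^(−1.0315) + 1·e^(−1.7192) = 3.0000 + 1.7824 + 0.17921 = 4.9616.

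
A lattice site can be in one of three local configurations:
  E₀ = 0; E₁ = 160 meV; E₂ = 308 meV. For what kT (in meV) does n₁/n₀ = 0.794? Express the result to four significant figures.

n₁/n₀ = exp[−(E₁−E₀)/kT] = 0.794.
⇒ (E₁−E₀)/kT = ln(1/0.794) = ln(1.25945) = 0.230675.
kT = 160 meV / 0.230675 = 693.6 meV.

693.6 meV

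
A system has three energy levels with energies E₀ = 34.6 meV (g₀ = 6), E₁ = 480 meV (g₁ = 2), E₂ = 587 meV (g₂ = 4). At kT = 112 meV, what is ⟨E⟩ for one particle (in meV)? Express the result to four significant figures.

Eᵢ/kT = 0.308929, 4.28571, 5.24107.
Z = Σ gᵢe^(−Eᵢ/kT) = 6·e^(−0.308929) + 2·e^(−4.28571) + 4·e^(−5.24107) = 4.40540 + 0.0275277 + 0.0211784 = 4.45411.
⟨E⟩ = Σ Eᵢ gᵢe^(−Eᵢ/kT) / Z = (34.6·4.40540 + 480·0.0275277 + 587·0.0211784) / 4.45411 = 39.98 meV.

39.98 meV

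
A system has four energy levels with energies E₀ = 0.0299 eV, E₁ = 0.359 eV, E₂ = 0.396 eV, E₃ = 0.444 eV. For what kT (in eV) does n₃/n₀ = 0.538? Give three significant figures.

0.668 eV

n₃/n₀ = exp[−(E₃−E₀)/kT] = 0.538.
⇒ (E₃−E₀)/kT = ln(1/0.538) = ln(1.8587) = 0.61988.
kT = 0.4141 eV / 0.61988 = 0.668 eV.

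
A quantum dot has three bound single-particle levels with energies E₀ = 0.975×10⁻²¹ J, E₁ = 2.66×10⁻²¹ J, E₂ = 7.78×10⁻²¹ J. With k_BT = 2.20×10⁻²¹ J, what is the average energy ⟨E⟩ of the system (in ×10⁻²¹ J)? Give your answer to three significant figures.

Eᵢ/kT = 0.44318, 1.2091, 3.5364.
Z = Σ e^(−Eᵢ/kT) = e^(−0.44318) + e^(−1.2091) + e^(−3.5364) = 0.64199 + 0.29847 + 0.029118 = 0.96958.
⟨E⟩ = Σ Eᵢ e^(−Eᵢ/kT) / Z = (0.975·0.64199 + 2.66·0.29847 + 7.78·0.029118) / 0.96958 = 1.70 ×10⁻²¹ J.

1.70 ×10⁻²¹ J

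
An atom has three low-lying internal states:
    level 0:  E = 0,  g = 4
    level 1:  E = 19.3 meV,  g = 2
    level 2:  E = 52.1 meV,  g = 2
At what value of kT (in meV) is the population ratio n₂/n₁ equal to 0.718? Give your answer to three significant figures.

99.0 meV

n₂/n₁ = (g₂/g₁) exp[−(E₂−E₁)/kT] = 0.718.
⇒ (E₂−E₁)/kT = ln((2/2)/0.718) = ln(1.3928) = 0.33132.
kT = 32.8 meV / 0.33132 = 99.0 meV.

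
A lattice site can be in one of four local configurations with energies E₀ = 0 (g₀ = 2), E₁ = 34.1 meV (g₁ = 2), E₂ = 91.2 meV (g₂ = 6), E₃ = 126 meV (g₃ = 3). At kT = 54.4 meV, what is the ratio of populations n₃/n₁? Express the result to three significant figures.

n₃/n₁ = (g₃/g₁) exp[−(E₃−E₁)/kT] = (3/2) × exp(−(91.9 meV)/(54.4 meV)) = (3/2) × exp(-1.6893) = 0.277.

0.277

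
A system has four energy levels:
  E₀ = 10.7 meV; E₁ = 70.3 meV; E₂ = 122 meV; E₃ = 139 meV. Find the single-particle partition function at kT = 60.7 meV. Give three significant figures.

Eᵢ/kT = 0.17628, 1.1582, 2.0099, 2.2900.
Z = Σ e^(−Eᵢ/kT) = e^(−0.17628) + e^(−1.1582) + e^(−2.0099) + e^(−2.2900) = 0.83838 + 0.31405 + 0.13400 + 0.10127 = 1.3877.

Z = 1.39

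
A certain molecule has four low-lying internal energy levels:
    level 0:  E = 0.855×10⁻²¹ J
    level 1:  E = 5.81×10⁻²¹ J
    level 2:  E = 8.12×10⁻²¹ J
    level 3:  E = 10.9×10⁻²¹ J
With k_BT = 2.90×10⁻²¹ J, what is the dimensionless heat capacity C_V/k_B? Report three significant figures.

0.864

Eᵢ/kT = 0.29483, 2.0034, 2.8000, 3.7586.
Z = Σ e^(−Eᵢ/kT) = e^(−0.29483) + e^(−2.0034) + e^(−2.8000) + e^(−3.7586) = 0.74466 + 0.13488 + 0.060810 + 0.023316 = 0.96367.
⟨E⟩ = 2.2500, ⟨E²⟩ = 12.325.
C_V/k_B = (⟨E²⟩ − ⟨E⟩²)/(kT)² = (12.325 − 5.0625)/8.4100 = 0.864.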